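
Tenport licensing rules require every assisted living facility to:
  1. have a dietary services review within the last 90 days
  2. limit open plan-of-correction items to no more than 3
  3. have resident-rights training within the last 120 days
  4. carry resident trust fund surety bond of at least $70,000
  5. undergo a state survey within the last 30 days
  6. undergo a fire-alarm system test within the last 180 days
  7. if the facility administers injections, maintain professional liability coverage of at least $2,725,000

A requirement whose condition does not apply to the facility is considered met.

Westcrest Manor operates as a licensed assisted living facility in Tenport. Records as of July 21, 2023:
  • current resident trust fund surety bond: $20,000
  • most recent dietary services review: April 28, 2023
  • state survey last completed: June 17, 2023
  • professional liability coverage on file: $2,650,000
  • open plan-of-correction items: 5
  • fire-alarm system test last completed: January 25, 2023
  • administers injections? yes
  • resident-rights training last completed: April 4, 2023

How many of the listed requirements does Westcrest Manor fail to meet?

4

1. dietary services review 84 days ago vs limit 90 → met
2. open plan-of-correction items 5 > 3 → not met
3. resident-rights training 108 days ago vs limit 120 → met
4. resident trust fund surety bond $20,000 < $70,000 → not met
5. state survey 34 days ago vs limit 30 → not met
6. fire-alarm system test 177 days ago vs limit 180 → met
7. condition 'administers injections' holds; professional liability coverage $2,650,000 < $2,725,000 → not met
Not met: 4 of 7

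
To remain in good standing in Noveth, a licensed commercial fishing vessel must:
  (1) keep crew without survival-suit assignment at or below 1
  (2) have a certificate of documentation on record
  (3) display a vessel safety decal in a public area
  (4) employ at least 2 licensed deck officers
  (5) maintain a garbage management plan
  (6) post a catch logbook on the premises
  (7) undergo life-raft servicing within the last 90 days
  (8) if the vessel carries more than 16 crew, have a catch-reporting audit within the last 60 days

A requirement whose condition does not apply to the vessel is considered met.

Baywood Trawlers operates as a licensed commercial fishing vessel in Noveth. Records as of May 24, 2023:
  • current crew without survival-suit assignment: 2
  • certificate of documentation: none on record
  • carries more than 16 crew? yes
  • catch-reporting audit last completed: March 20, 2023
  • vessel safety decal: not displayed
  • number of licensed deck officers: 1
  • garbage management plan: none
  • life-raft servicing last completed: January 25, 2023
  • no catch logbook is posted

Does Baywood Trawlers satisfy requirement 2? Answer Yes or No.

2. certificate of documentation absent → not met

No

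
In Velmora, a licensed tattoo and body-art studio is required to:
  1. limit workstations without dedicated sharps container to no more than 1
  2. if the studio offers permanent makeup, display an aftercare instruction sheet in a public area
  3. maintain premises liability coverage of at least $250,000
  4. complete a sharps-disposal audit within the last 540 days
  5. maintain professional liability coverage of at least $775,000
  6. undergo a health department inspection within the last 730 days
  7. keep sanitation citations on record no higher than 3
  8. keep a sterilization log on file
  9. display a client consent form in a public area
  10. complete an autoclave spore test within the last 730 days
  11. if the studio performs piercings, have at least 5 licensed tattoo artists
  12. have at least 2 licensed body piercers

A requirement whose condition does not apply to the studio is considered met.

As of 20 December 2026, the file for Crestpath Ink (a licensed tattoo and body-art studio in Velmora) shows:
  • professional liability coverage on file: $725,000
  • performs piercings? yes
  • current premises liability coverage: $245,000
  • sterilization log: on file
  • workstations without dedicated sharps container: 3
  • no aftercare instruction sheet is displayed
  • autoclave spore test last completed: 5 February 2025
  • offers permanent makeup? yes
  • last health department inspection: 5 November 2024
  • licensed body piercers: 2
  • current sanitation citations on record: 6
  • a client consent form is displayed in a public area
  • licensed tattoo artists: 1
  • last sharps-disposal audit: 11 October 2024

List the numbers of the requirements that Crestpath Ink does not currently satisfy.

1, 2, 3, 4, 5, 6, 7, 11

1. workstations without dedicated sharps container 3 > 1 → not met
2. condition 'offers permanent makeup' holds; aftercare instruction sheet absent → not met
3. premises liability coverage $245,000 < $250,000 → not met
4. sharps-disposal audit 800 days ago vs limit 540 → not met
5. professional liability coverage $725,000 < $775,000 → not met
6. health department inspection 775 days ago vs limit 730 → not met
7. sanitation citations on record 6 > 3 → not met
8. sterilization log present → met
9. client consent form present → met
10. autoclave spore test 683 days ago vs limit 730 → met
11. condition 'performs piercings' holds; licensed tattoo artists 1 < 5 → not met
12. licensed body piercers 2 ≥ 2 → met
Not met: 1, 2, 3, 4, 5, 6, 7, 11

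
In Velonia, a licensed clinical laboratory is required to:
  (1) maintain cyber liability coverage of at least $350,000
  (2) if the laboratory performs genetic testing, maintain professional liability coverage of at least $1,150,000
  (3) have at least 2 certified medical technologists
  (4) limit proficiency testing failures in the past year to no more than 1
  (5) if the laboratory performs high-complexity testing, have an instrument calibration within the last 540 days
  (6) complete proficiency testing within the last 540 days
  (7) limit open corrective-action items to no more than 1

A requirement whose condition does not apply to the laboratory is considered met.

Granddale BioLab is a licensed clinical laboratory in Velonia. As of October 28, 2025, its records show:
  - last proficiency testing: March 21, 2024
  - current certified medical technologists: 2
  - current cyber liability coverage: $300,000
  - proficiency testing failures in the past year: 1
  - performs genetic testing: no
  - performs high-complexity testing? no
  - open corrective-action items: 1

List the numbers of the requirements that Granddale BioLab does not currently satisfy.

1. cyber liability coverage $300,000 < $350,000 → not met
2. condition 'performs genetic testing' does not hold → requirement n/a → met
3. certified medical technologists 2 ≥ 2 → met
4. proficiency testing failures in the past year 1 ≤ 1 → met
5. condition 'performs high-complexity testing' does not hold → requirement n/a → met
6. proficiency testing 586 days ago vs limit 540 → not met
7. open corrective-action items 1 ≤ 1 → met
Not met: 1, 6

1, 6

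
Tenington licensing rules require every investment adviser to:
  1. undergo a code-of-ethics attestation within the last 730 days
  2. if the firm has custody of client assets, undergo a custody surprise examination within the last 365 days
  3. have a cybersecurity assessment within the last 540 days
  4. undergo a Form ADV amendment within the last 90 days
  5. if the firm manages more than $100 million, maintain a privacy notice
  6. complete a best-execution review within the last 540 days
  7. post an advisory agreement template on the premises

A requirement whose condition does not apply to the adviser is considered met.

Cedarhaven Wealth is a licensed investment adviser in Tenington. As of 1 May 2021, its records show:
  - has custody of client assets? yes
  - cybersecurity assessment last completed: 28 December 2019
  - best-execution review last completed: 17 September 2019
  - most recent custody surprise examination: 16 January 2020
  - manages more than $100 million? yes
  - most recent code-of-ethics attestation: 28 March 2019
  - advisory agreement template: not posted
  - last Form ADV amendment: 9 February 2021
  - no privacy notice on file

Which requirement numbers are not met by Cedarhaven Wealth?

1, 2, 5, 6, 7

1. code-of-ethics attestation 765 days ago vs limit 730 → not met
2. condition 'has custody of client assets' holds; custody surprise examination 471 days ago vs limit 365 → not met
3. cybersecurity assessment 490 days ago vs limit 540 → met
4. Form ADV amendment 81 days ago vs limit 90 → met
5. condition 'manages more than $100 million' holds; privacy notice absent → not met
6. best-execution review 592 days ago vs limit 540 → not met
7. advisory agreement template absent → not met
Not met: 1, 2, 5, 6, 7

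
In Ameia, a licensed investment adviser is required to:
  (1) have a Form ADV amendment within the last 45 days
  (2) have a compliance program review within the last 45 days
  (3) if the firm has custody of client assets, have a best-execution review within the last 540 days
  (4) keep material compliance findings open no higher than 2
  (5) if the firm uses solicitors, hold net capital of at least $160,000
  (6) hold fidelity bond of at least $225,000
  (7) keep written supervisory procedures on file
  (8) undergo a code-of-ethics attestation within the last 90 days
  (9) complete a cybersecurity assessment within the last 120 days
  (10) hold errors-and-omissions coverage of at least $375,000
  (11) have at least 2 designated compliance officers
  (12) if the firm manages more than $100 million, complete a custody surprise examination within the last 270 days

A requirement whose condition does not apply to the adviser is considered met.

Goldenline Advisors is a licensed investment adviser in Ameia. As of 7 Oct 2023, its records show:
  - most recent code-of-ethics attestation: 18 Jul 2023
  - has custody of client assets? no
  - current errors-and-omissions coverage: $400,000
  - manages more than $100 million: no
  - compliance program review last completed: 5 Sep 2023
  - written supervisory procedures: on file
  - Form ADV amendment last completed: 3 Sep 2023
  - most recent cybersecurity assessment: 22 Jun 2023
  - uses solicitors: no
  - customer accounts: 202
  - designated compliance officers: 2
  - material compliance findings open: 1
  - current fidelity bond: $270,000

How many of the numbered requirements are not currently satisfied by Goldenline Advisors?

0

1. Form ADV amendment 34 days ago vs limit 45 → met
2. compliance program review 32 days ago vs limit 45 → met
3. condition 'has custody of client assets' does not hold → requirement n/a → met
4. material compliance findings open 1 ≤ 2 → met
5. condition 'uses solicitors' does not hold → requirement n/a → met
6. fidelity bond $270,000 ≥ $225,000 → met
7. written supervisory procedures present → met
8. code-of-ethics attestation 81 days ago vs limit 90 → met
9. cybersecurity assessment 107 days ago vs limit 120 → met
10. errors-and-omissions coverage $400,000 ≥ $375,000 → met
11. designated compliance officers 2 ≥ 2 → met
12. condition 'manages more than $100 million' does not hold → requirement n/a → met
Not met: 0 of 12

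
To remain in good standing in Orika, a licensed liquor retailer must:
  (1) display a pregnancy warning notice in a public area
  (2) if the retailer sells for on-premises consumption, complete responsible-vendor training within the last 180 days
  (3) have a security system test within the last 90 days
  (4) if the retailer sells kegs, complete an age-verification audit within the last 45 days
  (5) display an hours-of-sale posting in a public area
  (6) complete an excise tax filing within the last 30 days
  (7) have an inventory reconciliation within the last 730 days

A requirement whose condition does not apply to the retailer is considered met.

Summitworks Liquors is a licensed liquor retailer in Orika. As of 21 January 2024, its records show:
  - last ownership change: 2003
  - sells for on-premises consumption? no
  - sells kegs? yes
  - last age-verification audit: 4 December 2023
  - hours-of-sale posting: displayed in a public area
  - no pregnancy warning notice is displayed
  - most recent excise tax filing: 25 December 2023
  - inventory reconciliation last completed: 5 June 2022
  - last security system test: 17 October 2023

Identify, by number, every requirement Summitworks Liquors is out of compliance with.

1, 3, 4

1. pregnancy warning notice absent → not met
2. condition 'sells for on-premises consumption' does not hold → requirement n/a → met
3. security system test 96 days ago vs limit 90 → not met
4. condition 'sells kegs' holds; age-verification audit 48 days ago vs limit 45 → not met
5. hours-of-sale posting present → met
6. excise tax filing 27 days ago vs limit 30 → met
7. inventory reconciliation 595 days ago vs limit 730 → met
Not met: 1, 3, 4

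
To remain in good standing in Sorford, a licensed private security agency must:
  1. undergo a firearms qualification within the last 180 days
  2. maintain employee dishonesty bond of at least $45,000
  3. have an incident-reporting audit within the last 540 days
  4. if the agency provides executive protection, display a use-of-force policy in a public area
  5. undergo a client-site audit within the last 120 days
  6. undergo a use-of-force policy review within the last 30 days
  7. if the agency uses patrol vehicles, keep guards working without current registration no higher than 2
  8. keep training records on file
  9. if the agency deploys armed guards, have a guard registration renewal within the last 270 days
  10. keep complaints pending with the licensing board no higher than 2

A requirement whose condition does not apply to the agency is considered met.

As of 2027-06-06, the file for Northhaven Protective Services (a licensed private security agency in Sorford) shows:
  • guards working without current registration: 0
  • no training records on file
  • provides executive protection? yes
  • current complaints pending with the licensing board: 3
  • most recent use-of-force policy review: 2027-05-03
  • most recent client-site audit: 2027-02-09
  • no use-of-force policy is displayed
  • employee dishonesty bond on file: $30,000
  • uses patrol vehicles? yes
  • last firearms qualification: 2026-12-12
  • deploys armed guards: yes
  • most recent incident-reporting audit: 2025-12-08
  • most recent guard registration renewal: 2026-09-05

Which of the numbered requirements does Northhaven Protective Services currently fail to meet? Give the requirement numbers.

1. firearms qualification 176 days ago vs limit 180 → met
2. employee dishonesty bond $30,000 < $45,000 → not met
3. incident-reporting audit 545 days ago vs limit 540 → not met
4. condition 'provides executive protection' holds; use-of-force policy absent → not met
5. client-site audit 117 days ago vs limit 120 → met
6. use-of-force policy review 34 days ago vs limit 30 → not met
7. condition 'uses patrol vehicles' holds; guards working without current registration 0 ≤ 2 → met
8. training records absent → not met
9. condition 'deploys armed guards' holds; guard registration renewal 274 days ago vs limit 270 → not met
10. complaints pending with the licensing board 3 > 2 → not met
Not met: 2, 3, 4, 6, 8, 9, 10

2, 3, 4, 6, 8, 9, 10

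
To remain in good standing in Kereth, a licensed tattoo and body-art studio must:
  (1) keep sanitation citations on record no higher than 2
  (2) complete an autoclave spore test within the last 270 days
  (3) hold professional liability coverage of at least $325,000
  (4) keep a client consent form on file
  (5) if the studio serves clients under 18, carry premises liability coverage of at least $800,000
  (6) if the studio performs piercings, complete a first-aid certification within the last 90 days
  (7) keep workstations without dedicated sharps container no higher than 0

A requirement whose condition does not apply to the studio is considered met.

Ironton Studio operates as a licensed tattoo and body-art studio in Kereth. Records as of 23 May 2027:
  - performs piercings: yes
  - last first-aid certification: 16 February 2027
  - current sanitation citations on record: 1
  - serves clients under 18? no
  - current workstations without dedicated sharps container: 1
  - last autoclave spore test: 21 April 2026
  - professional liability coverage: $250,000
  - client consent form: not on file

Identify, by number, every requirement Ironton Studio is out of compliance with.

2, 3, 4, 6, 7

1. sanitation citations on record 1 ≤ 2 → met
2. autoclave spore test 397 days ago vs limit 270 → not met
3. professional liability coverage $250,000 < $325,000 → not met
4. client consent form absent → not met
5. condition 'serves clients under 18' does not hold → requirement n/a → met
6. condition 'performs piercings' holds; first-aid certification 96 days ago vs limit 90 → not met
7. workstations without dedicated sharps container 1 > 0 → not met
Not met: 2, 3, 4, 6, 7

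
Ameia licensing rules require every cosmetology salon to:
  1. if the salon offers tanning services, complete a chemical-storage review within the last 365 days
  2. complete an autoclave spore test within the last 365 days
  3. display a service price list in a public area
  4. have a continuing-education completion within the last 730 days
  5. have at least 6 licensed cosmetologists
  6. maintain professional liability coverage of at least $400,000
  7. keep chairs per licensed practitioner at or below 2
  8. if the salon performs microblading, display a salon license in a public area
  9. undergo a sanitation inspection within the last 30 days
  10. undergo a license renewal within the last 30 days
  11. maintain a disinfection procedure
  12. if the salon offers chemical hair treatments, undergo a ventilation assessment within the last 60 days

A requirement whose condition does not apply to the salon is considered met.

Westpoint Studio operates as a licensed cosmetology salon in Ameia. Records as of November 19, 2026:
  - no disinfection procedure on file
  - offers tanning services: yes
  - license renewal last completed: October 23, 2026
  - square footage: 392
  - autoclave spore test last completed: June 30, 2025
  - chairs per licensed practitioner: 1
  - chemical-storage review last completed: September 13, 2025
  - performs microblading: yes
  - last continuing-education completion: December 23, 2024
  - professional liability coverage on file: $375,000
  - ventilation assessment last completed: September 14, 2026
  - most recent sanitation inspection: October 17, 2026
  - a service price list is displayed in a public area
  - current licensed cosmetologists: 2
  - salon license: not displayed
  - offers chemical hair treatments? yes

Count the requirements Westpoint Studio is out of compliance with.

1. condition 'offers tanning services' holds; chemical-storage review 432 days ago vs limit 365 → not met
2. autoclave spore test 507 days ago vs limit 365 → not met
3. service price list present → met
4. continuing-education completion 696 days ago vs limit 730 → met
5. licensed cosmetologists 2 < 6 → not met
6. professional liability coverage $375,000 < $400,000 → not met
7. chairs per licensed practitioner 1 ≤ 2 → met
8. condition 'performs microblading' holds; salon license absent → not met
9. sanitation inspection 33 days ago vs limit 30 → not met
10. license renewal 27 days ago vs limit 30 → met
11. disinfection procedure absent → not met
12. condition 'offers chemical hair treatments' holds; ventilation assessment 66 days ago vs limit 60 → not met
Not met: 8 of 12

8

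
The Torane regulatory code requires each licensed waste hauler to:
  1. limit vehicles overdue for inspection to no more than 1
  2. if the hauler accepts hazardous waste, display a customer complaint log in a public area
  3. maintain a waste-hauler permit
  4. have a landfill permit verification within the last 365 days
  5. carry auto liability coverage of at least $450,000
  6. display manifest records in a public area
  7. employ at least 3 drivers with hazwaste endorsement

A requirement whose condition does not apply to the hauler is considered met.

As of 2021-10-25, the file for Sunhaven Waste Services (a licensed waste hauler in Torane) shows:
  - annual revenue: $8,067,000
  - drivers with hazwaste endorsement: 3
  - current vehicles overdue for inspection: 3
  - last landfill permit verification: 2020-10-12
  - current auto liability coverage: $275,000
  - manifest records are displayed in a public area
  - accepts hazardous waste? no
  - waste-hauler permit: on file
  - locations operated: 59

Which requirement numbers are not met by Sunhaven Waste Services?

1. vehicles overdue for inspection 3 > 1 → not met
2. condition 'accepts hazardous waste' does not hold → requirement n/a → met
3. waste-hauler permit present → met
4. landfill permit verification 378 days ago vs limit 365 → not met
5. auto liability coverage $275,000 < $450,000 → not met
6. manifest records present → met
7. drivers with hazwaste endorsement 3 ≥ 3 → met
Not met: 1, 4, 5

1, 4, 5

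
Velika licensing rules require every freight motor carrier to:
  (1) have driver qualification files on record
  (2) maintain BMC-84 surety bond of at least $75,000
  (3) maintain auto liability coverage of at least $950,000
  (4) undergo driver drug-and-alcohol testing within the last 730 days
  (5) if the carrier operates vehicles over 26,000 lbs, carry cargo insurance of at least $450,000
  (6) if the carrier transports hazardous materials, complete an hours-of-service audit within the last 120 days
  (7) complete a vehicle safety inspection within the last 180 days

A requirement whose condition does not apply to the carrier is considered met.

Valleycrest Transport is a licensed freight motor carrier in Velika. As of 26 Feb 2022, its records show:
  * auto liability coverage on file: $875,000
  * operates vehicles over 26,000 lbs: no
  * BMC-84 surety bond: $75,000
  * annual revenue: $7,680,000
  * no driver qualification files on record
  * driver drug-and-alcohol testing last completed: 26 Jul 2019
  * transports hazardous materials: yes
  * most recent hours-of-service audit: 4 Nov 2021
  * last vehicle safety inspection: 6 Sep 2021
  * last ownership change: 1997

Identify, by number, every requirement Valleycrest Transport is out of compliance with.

1. driver qualification files absent → not met
2. BMC-84 surety bond $75,000 ≥ $75,000 → met
3. auto liability coverage $875,000 < $950,000 → not met
4. driver drug-and-alcohol testing 946 days ago vs limit 730 → not met
5. condition 'operates vehicles over 26,000 lbs' does not hold → requirement n/a → met
6. condition 'transports hazardous materials' holds; hours-of-service audit 114 days ago vs limit 120 → met
7. vehicle safety inspection 173 days ago vs limit 180 → met
Not met: 1, 3, 4

1, 3, 4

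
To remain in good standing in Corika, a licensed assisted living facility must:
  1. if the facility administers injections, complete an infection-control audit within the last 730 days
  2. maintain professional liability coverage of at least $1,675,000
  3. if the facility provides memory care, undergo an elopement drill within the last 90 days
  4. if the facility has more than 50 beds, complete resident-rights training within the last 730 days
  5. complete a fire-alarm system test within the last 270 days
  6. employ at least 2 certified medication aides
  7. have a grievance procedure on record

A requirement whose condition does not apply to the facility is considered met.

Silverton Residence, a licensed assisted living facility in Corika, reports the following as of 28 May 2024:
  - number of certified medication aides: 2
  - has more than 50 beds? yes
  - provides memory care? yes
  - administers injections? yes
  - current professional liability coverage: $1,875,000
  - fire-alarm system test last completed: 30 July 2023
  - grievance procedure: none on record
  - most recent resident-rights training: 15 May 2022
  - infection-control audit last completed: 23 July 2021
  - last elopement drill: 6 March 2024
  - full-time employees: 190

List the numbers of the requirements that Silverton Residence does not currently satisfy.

1. condition 'administers injections' holds; infection-control audit 1040 days ago vs limit 730 → not met
2. professional liability coverage $1,875,000 ≥ $1,675,000 → met
3. condition 'provides memory care' holds; elopement drill 83 days ago vs limit 90 → met
4. condition 'has more than 50 beds' holds; resident-rights training 744 days ago vs limit 730 → not met
5. fire-alarm system test 303 days ago vs limit 270 → not met
6. certified medication aides 2 ≥ 2 → met
7. grievance procedure absent → not met
Not met: 1, 4, 5, 7

1, 4, 5, 7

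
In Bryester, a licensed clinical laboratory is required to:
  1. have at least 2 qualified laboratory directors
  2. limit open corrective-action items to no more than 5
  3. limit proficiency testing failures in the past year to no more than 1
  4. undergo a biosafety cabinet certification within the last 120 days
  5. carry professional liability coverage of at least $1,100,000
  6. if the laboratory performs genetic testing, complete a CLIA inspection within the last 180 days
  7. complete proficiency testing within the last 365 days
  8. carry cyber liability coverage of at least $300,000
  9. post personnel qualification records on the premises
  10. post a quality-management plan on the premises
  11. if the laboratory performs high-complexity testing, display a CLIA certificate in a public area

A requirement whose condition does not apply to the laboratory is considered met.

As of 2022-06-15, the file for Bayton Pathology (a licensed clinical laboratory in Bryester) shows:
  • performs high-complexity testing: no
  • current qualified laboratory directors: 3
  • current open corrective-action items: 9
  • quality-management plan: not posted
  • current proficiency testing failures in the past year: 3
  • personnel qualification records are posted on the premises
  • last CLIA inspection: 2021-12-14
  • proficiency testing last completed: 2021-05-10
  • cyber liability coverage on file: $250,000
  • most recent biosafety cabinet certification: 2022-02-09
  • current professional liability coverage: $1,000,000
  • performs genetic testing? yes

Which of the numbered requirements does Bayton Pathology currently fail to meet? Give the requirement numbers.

1. qualified laboratory directors 3 ≥ 2 → met
2. open corrective-action items 9 > 5 → not met
3. proficiency testing failures in the past year 3 > 1 → not met
4. biosafety cabinet certification 126 days ago vs limit 120 → not met
5. professional liability coverage $1,000,000 < $1,100,000 → not met
6. condition 'performs genetic testing' holds; CLIA inspection 183 days ago vs limit 180 → not met
7. proficiency testing 401 days ago vs limit 365 → not met
8. cyber liability coverage $250,000 < $300,000 → not met
9. personnel qualification records present → met
10. quality-management plan absent → not met
11. condition 'performs high-complexity testing' does not hold → requirement n/a → met
Not met: 2, 3, 4, 5, 6, 7, 8, 10

2, 3, 4, 5, 6, 7, 8, 10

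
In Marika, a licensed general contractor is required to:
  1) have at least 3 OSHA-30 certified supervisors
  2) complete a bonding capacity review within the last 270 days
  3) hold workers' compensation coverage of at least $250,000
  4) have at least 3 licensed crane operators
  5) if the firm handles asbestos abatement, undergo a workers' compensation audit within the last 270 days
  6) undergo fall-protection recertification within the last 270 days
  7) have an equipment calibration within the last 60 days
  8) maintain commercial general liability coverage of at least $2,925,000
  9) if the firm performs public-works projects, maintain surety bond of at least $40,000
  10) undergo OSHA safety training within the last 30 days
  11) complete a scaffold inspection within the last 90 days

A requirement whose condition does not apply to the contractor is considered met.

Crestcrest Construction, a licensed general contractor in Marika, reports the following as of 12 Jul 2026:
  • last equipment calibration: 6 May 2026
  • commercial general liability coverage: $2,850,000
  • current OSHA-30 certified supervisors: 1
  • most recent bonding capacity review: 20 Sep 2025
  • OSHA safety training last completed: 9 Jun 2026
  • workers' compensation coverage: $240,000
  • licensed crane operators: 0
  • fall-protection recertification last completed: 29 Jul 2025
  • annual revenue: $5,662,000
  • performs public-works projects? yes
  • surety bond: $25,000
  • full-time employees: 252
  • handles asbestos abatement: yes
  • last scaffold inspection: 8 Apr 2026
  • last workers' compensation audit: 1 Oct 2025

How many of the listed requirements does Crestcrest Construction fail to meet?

11

1. OSHA-30 certified supervisors 1 < 3 → not met
2. bonding capacity review 295 days ago vs limit 270 → not met
3. workers' compensation coverage $240,000 < $250,000 → not met
4. licensed crane operators 0 < 3 → not met
5. condition 'handles asbestos abatement' holds; workers' compensation audit 284 days ago vs limit 270 → not met
6. fall-protection recertification 348 days ago vs limit 270 → not met
7. equipment calibration 67 days ago vs limit 60 → not met
8. commercial general liability coverage $2,850,000 < $2,925,000 → not met
9. condition 'performs public-works projects' holds; surety bond $25,000 < $40,000 → not met
10. OSHA safety training 33 days ago vs limit 30 → not met
11. scaffold inspection 95 days ago vs limit 90 → not met
Not met: 11 of 11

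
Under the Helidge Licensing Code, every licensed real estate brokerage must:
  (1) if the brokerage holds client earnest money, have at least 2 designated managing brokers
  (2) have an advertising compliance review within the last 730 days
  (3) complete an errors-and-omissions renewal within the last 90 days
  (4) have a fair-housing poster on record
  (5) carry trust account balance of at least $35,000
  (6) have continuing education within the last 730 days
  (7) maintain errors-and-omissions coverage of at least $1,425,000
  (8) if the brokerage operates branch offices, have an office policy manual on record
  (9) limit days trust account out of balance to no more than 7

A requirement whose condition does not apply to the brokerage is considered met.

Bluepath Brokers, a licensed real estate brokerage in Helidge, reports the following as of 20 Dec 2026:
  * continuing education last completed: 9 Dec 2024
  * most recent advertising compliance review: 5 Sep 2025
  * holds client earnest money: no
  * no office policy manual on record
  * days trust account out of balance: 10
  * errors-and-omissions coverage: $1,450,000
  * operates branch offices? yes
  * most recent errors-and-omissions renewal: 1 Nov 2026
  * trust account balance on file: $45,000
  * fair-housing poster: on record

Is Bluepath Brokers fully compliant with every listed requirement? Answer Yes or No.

1. condition 'holds client earnest money' does not hold → requirement n/a → met
2. advertising compliance review 471 days ago vs limit 730 → met
3. errors-and-omissions renewal 49 days ago vs limit 90 → met
4. fair-housing poster present → met
5. trust account balance $45,000 ≥ $35,000 → met
6. continuing education 741 days ago vs limit 730 → not met
7. errors-and-omissions coverage $1,450,000 ≥ $1,425,000 → met
8. condition 'operates branch offices' holds; office policy manual absent → not met
9. days trust account out of balance 10 > 7 → not met
Not met: 6, 8, 9

No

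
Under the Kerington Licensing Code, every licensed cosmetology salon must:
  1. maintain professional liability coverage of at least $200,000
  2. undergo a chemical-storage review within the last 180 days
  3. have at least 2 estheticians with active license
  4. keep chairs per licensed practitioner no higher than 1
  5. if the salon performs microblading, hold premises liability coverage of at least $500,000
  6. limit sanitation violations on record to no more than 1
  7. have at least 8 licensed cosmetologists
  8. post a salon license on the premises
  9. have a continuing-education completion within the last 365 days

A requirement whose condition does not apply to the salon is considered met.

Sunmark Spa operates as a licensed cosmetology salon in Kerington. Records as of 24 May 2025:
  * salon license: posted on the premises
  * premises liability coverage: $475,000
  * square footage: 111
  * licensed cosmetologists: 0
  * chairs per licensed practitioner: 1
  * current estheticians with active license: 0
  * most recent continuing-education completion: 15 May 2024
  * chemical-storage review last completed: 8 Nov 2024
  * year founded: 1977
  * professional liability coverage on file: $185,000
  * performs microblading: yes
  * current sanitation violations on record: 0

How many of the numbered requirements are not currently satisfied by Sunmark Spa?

6

1. professional liability coverage $185,000 < $200,000 → not met
2. chemical-storage review 197 days ago vs limit 180 → not met
3. estheticians with active license 0 < 2 → not met
4. chairs per licensed practitioner 1 ≤ 1 → met
5. condition 'performs microblading' holds; premises liability coverage $475,000 < $500,000 → not met
6. sanitation violations on record 0 ≤ 1 → met
7. licensed cosmetologists 0 < 8 → not met
8. salon license present → met
9. continuing-education completion 374 days ago vs limit 365 → not met
Not met: 6 of 9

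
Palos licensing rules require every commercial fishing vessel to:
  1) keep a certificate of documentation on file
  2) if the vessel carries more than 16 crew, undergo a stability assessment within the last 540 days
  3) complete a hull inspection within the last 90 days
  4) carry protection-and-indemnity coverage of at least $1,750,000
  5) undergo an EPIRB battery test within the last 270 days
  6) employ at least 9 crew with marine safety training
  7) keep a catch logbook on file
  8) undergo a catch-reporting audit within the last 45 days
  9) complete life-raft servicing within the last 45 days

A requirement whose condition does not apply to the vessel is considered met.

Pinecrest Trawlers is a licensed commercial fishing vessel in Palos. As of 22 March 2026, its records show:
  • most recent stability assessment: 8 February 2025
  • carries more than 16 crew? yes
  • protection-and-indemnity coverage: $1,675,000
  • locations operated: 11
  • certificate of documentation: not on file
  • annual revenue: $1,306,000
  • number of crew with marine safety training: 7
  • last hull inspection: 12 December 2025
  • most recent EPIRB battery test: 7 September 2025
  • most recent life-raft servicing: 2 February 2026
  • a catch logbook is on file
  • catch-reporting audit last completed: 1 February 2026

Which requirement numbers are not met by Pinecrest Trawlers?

1, 3, 4, 6, 8, 9

1. certificate of documentation absent → not met
2. condition 'carries more than 16 crew' holds; stability assessment 407 days ago vs limit 540 → met
3. hull inspection 100 days ago vs limit 90 → not met
4. protection-and-indemnity coverage $1,675,000 < $1,750,000 → not met
5. EPIRB battery test 196 days ago vs limit 270 → met
6. crew with marine safety training 7 < 9 → not met
7. catch logbook present → met
8. catch-reporting audit 49 days ago vs limit 45 → not met
9. life-raft servicing 48 days ago vs limit 45 → not met
Not met: 1, 3, 4, 6, 8, 9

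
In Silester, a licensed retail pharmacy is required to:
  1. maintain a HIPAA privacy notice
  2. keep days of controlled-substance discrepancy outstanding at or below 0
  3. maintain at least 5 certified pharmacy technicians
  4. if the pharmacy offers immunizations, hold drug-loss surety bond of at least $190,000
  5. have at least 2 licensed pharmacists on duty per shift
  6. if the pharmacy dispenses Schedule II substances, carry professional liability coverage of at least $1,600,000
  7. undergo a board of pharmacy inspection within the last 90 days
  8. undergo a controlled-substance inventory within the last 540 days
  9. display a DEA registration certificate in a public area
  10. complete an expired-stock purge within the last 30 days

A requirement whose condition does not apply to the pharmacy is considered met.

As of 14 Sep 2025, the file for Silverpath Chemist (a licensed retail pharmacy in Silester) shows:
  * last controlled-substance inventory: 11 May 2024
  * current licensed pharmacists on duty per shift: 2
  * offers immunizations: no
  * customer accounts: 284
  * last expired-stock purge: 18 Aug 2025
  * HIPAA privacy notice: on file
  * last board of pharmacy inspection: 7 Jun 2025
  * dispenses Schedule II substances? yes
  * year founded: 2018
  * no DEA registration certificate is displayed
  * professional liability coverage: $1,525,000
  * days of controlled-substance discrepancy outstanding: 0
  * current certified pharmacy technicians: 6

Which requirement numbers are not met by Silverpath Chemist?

6, 7, 9

1. HIPAA privacy notice present → met
2. days of controlled-substance discrepancy outstanding 0 ≤ 0 → met
3. certified pharmacy technicians 6 ≥ 5 → met
4. condition 'offers immunizations' does not hold → requirement n/a → met
5. licensed pharmacists on duty per shift 2 ≥ 2 → met
6. condition 'dispenses Schedule II substances' holds; professional liability coverage $1,525,000 < $1,600,000 → not met
7. board of pharmacy inspection 99 days ago vs limit 90 → not met
8. controlled-substance inventory 491 days ago vs limit 540 → met
9. DEA registration certificate absent → not met
10. expired-stock purge 27 days ago vs limit 30 → met
Not met: 6, 7, 9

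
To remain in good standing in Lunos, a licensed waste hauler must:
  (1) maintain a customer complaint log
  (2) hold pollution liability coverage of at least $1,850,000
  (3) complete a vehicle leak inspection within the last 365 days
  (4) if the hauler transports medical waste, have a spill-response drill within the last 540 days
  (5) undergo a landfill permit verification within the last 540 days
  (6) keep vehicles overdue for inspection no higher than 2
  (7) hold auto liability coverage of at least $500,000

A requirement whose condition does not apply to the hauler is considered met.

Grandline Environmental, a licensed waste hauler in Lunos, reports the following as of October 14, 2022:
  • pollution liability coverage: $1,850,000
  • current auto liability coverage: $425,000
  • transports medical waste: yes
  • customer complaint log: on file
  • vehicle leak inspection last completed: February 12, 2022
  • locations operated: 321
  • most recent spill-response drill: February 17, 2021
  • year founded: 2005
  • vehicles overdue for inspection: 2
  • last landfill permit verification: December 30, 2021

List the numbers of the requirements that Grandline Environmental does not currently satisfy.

1. customer complaint log present → met
2. pollution liability coverage $1,850,000 ≥ $1,850,000 → met
3. vehicle leak inspection 244 days ago vs limit 365 → met
4. condition 'transports medical waste' holds; spill-response drill 604 days ago vs limit 540 → not met
5. landfill permit verification 288 days ago vs limit 540 → met
6. vehicles overdue for inspection 2 ≤ 2 → met
7. auto liability coverage $425,000 < $500,000 → not met
Not met: 4, 7

4, 7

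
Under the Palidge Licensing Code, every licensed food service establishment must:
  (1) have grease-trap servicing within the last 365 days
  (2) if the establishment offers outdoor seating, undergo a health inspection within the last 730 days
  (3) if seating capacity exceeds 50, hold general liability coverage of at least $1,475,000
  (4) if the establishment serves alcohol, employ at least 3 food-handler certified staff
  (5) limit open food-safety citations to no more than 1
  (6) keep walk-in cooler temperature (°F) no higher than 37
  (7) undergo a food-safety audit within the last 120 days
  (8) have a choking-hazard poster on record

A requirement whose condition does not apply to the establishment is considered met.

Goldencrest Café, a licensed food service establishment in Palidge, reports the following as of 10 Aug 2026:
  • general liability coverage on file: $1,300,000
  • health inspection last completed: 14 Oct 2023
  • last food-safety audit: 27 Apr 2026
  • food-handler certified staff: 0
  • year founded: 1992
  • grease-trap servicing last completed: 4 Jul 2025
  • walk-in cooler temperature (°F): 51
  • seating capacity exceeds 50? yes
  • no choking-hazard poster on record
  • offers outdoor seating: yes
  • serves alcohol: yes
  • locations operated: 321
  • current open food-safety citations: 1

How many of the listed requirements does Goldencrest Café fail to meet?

6

1. grease-trap servicing 402 days ago vs limit 365 → not met
2. condition 'offers outdoor seating' holds; health inspection 1031 days ago vs limit 730 → not met
3. condition 'seating capacity exceeds 50' holds; general liability coverage $1,300,000 < $1,475,000 → not met
4. condition 'serves alcohol' holds; food-handler certified staff 0 < 3 → not met
5. open food-safety citations 1 ≤ 1 → met
6. walk-in cooler temperature (°F) 51 > 37 → not met
7. food-safety audit 105 days ago vs limit 120 → met
8. choking-hazard poster absent → not met
Not met: 6 of 8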